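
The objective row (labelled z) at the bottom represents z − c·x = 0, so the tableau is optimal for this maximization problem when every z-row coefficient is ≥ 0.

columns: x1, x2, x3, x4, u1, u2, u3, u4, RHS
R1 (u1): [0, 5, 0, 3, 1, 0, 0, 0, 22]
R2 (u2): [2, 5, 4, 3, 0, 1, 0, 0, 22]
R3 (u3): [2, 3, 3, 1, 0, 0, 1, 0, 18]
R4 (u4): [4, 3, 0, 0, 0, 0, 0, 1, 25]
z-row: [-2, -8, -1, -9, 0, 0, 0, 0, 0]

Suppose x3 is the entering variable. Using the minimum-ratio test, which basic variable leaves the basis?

Column x3 entries and ratios — u1: 0 ≤ 0, skip; u2: 22/4 = 11/2; u3: 18/3 = 6; u4: 0 ≤ 0, skip.
Smallest ratio is 11/2 in the row of u2, so u2 leaves.

u2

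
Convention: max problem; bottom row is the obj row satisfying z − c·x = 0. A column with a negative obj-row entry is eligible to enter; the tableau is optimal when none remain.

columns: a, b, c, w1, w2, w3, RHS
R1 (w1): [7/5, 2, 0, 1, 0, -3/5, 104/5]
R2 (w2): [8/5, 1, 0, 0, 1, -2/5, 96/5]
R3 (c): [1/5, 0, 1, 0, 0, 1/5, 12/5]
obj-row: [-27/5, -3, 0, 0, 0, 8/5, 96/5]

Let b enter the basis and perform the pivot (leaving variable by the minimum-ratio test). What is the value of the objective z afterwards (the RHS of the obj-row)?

Ratio test on column b — row 1: (104/5)/2 = 52/5; row 2: (96/5)/1 = 96/5; row 3: entry 0 ≤ 0. Minimum is 52/5 at row 1 (w1 leaves); pivot element 2.
Pivot on row 1; the obj-row RHS becomes 96/5 − (-3)·(52/5) = 252/5.

252/5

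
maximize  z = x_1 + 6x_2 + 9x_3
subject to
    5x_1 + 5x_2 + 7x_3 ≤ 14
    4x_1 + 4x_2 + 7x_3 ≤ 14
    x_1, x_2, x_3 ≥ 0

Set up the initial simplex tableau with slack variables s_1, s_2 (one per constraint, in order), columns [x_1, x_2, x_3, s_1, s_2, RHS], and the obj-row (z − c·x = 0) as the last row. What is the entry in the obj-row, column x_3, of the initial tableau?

The obj-row carries the negated objective coefficients: the x_3 entry is -9.

-9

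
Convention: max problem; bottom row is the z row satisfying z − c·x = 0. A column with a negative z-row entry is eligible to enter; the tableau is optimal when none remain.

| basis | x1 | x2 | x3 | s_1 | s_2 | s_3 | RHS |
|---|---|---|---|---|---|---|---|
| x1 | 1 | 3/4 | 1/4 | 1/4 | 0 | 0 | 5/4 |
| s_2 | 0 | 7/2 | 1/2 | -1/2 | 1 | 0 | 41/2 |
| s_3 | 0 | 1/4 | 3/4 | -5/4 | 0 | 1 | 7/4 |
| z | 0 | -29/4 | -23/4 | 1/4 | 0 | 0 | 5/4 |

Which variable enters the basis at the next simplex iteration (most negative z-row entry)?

Negative z-row entries: x2: -29/4, x3: -23/4.
The most negative is -29/4 in column x2, so x2 enters.

x2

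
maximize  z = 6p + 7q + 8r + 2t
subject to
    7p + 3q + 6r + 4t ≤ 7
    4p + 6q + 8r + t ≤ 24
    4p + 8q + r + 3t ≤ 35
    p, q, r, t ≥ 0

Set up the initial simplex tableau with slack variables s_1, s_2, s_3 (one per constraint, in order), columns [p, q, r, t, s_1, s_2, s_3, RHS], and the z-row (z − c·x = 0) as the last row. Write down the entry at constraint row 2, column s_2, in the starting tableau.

1

Slack s_2 belongs to constraint 2; its column is the unit vector e_2, so the entry in row 2 is 1.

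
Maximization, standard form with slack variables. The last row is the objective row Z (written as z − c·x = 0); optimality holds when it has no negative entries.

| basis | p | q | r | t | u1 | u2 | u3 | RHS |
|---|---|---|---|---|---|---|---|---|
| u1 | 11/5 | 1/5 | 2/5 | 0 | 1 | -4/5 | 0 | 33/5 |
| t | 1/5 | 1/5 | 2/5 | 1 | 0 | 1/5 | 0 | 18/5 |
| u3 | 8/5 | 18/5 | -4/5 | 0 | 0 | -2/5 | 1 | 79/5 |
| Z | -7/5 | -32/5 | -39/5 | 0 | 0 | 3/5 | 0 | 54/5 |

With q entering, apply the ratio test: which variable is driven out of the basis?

u3

Column q entries and ratios — u1: (33/5)/(1/5) = 33; t: (18/5)/(1/5) = 18; u3: (79/5)/(18/5) = 79/18.
Smallest ratio is 79/18 in the row of u3, so u3 leaves.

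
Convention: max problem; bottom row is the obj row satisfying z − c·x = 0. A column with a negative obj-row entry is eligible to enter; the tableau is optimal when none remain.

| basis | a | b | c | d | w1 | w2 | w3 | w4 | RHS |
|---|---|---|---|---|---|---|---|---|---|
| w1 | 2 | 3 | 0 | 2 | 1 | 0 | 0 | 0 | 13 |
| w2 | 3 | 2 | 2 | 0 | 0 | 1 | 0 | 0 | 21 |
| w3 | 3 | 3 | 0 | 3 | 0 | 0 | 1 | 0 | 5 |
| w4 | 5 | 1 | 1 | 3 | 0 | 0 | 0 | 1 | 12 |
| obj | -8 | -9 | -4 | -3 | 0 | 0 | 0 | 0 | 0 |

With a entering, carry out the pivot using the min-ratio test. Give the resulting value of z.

Ratio test on column a — row 1: 13/2 = 13/2; row 2: 21/3 = 7; row 3: 5/3 = 5/3; row 4: 12/5 = 12/5. Minimum is 5/3 at row 3 (w3 leaves); pivot element 3.
Pivot on row 3; the obj-row RHS becomes 0 − (-8)·(5/3) = 40/3.

40/3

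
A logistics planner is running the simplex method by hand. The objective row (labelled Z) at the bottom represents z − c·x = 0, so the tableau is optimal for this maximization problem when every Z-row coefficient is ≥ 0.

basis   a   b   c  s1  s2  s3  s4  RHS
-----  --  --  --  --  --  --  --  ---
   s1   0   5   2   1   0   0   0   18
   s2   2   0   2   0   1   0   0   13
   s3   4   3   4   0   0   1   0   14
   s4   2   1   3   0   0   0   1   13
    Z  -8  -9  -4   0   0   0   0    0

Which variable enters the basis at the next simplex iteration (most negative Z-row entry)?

Negative Z-row entries: a: -8, b: -9, c: -4.
The most negative is -9 in column b, so b enters.

b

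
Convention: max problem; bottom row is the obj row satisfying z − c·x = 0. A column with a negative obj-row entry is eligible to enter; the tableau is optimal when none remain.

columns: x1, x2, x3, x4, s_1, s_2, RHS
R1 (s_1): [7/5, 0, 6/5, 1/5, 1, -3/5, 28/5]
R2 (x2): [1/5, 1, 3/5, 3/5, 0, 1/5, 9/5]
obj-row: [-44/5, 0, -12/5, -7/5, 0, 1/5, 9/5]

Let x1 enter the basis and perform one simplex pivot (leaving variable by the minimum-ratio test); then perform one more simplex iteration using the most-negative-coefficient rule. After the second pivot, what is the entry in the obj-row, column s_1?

Ratio test on column x1 — row 1: (28/5)/(7/5) = 4; row 2: (9/5)/(1/5) = 9. Minimum is 4 at row 1 (s_1 leaves); pivot element 7/5.
Divide row 1 by 7/5; eliminate column x1 from the other rows.
Second iteration: most negative obj-row entry is -25/7 in column s_2, so s_2 enters.
Ratio test on column s_2 — row 1: entry -3/7 ≤ 0; row 2: 1/(2/7) = 7/2. Minimum is 7/2 at row 2 (x2 leaves); pivot element 2/7.
Divide row 2 by 2/7; eliminate column s_2 from the other rows.
After both pivots, the entry at the obj-row, column s_1 is 9/2.

9/2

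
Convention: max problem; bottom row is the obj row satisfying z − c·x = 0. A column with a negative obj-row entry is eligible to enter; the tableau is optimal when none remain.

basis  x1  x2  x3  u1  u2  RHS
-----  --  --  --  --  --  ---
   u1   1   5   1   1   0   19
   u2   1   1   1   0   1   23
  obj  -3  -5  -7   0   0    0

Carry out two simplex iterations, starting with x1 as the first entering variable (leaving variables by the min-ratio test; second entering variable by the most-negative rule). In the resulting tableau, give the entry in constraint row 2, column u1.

-1

Ratio test on column x1 — row 1: 19/1 = 19; row 2: 23/1 = 23. Minimum is 19 at row 1 (u1 leaves); pivot element 1.
Divide row 1 by 1; eliminate column x1 from the other rows.
Second iteration: most negative obj-row entry is -4 in column x3, so x3 enters.
Ratio test on column x3 — row 1: 19/1 = 19; row 2: entry 0 ≤ 0. Minimum is 19 at row 1 (x1 leaves); pivot element 1.
Divide row 1 by 1; eliminate column x3 from the other rows.
After both pivots, the entry at constraint row 2, column u1 is -1.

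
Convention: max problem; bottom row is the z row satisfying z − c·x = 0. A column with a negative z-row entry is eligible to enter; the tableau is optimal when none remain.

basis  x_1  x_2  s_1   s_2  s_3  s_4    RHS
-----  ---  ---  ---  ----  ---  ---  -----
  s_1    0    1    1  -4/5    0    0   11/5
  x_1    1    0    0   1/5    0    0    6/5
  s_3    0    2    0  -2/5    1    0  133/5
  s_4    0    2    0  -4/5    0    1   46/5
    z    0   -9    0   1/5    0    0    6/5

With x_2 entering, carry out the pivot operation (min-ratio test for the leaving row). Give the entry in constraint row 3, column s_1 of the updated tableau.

-2

Ratio test on column x_2 — row 1: (11/5)/1 = 11/5; row 2: entry 0 ≤ 0; row 3: (133/5)/2 = 133/10; row 4: (46/5)/2 = 23/5. Minimum is 11/5 at row 1 (s_1 leaves); pivot element 1.
Divide row 1 by 1; eliminate column x_2 from the other rows.
Row 3 update in column s_1: 0 − 2·1 = -2.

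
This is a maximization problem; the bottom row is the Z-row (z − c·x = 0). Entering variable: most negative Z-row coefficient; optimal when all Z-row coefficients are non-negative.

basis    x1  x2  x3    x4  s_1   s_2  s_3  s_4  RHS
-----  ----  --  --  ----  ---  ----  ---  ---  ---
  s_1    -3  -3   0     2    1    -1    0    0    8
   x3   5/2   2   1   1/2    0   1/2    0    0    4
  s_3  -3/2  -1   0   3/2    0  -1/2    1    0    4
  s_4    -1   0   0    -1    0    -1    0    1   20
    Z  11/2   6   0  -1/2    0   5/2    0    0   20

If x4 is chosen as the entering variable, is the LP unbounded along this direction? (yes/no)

no

Column x4 has positive entries in row(s) 1, 2, 3, so the ratio test bounds it — not unbounded.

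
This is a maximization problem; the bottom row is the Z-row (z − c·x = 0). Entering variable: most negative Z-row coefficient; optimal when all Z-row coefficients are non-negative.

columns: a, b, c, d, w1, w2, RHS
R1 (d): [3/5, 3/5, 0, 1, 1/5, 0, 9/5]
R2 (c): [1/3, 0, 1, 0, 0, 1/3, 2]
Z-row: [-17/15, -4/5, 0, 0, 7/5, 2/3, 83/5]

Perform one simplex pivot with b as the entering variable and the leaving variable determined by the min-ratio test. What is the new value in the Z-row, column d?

Ratio test on column b — row 1: (9/5)/(3/5) = 3; row 2: entry 0 ≤ 0. Minimum is 3 at row 1 (d leaves); pivot element 3/5.
Divide row 1 by 3/5; eliminate column b from the other rows.
Z-row update in column d: 0 − (-4/5)·(5/3) = 4/3.

4/3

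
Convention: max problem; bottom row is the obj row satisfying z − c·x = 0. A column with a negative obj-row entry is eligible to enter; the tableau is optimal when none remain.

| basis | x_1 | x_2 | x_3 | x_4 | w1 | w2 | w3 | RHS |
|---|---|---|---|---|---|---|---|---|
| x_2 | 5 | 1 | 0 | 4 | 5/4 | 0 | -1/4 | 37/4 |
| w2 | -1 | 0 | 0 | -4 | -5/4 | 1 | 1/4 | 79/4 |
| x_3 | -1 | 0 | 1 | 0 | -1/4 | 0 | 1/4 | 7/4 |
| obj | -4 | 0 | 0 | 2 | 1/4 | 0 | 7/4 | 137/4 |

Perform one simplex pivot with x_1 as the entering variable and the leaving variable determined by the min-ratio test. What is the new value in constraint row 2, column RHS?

108/5

Ratio test on column x_1 — row 1: (37/4)/5 = 37/20; row 2: entry -1 ≤ 0; row 3: entry -1 ≤ 0. Minimum is 37/20 at row 1 (x_2 leaves); pivot element 5.
Divide row 1 by 5; eliminate column x_1 from the other rows.
Row 2 update in column RHS: 79/4 − (-1)·(37/20) = 108/5.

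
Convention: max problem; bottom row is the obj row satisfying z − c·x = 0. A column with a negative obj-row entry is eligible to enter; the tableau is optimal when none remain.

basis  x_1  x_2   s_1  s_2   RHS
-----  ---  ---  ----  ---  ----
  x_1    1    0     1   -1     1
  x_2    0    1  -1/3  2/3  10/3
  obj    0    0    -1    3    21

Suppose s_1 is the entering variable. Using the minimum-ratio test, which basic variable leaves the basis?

Column s_1 entries and ratios — x_1: 1/1 = 1; x_2: -1/3 ≤ 0, skip.
Smallest ratio is 1 in the row of x_1, so x_1 leaves.

x_1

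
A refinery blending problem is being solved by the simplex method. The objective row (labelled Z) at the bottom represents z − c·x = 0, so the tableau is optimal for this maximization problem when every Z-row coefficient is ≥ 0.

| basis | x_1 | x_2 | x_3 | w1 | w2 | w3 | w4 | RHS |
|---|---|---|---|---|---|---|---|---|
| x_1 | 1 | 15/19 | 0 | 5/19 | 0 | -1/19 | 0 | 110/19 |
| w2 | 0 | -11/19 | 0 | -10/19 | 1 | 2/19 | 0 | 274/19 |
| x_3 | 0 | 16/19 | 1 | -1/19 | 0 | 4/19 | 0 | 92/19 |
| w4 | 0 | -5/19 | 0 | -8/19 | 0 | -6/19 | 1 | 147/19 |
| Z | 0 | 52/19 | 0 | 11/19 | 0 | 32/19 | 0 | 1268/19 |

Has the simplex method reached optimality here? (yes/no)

yes

Every Z-row coefficient is ≥ 0, so the tableau is optimal.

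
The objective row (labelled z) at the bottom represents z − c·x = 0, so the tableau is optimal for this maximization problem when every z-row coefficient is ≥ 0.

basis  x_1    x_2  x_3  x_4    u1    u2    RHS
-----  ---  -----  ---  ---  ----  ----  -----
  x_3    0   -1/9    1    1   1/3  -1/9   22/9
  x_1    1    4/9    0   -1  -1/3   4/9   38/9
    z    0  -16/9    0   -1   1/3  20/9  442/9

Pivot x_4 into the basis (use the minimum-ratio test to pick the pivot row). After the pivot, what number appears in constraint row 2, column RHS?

Ratio test on column x_4 — row 1: (22/9)/1 = 22/9; row 2: entry -1 ≤ 0. Minimum is 22/9 at row 1 (x_3 leaves); pivot element 1.
Divide row 1 by 1; eliminate column x_4 from the other rows.
Row 2 update in column RHS: 38/9 − (-1)·(22/9) = 20/3.

20/3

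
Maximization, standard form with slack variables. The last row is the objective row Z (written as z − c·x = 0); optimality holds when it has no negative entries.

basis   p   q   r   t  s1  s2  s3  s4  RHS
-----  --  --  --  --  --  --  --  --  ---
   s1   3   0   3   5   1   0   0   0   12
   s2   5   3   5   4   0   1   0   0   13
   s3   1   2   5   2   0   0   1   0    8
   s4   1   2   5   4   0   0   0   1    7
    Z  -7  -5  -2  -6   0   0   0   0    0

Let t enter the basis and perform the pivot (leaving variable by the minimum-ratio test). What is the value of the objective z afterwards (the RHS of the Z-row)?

Ratio test on column t — row 1: 12/5 = 12/5; row 2: 13/4 = 13/4; row 3: 8/2 = 4; row 4: 7/4 = 7/4. Minimum is 7/4 at row 4 (s4 leaves); pivot element 4.
Pivot on row 4; the Z-row RHS becomes 0 − (-6)·(7/4) = 21/2.

21/2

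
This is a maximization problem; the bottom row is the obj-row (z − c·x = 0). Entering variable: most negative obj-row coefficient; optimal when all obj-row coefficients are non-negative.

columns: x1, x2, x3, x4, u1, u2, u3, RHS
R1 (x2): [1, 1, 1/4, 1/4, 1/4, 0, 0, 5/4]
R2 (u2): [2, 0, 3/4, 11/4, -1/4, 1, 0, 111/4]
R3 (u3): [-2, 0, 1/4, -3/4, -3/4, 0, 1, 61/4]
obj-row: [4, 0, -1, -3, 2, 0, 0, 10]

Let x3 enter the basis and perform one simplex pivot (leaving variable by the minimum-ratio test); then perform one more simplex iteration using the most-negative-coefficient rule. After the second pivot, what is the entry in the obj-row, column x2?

12

Ratio test on column x3 — row 1: (5/4)/(1/4) = 5; row 2: (111/4)/(3/4) = 37; row 3: (61/4)/(1/4) = 61. Minimum is 5 at row 1 (x2 leaves); pivot element 1/4.
Divide row 1 by 1/4; eliminate column x3 from the other rows.
Second iteration: most negative obj-row entry is -2 in column x4, so x4 enters.
Ratio test on column x4 — row 1: 5/1 = 5; row 2: 24/2 = 12; row 3: entry -1 ≤ 0. Minimum is 5 at row 1 (x3 leaves); pivot element 1.
Divide row 1 by 1; eliminate column x4 from the other rows.
After both pivots, the entry at the obj-row, column x2 is 12.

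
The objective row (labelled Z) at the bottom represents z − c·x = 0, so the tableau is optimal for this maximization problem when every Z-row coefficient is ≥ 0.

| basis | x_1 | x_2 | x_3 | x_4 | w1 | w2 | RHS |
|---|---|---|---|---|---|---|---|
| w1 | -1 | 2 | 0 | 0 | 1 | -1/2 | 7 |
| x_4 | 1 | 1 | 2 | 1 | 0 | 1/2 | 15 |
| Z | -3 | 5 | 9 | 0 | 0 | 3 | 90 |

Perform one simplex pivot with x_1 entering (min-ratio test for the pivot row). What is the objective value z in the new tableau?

135

Ratio test on column x_1 — row 1: entry -1 ≤ 0; row 2: 15/1 = 15. Minimum is 15 at row 2 (x_4 leaves); pivot element 1.
Pivot on row 2; the Z-row RHS becomes 90 − (-3)·15 = 135.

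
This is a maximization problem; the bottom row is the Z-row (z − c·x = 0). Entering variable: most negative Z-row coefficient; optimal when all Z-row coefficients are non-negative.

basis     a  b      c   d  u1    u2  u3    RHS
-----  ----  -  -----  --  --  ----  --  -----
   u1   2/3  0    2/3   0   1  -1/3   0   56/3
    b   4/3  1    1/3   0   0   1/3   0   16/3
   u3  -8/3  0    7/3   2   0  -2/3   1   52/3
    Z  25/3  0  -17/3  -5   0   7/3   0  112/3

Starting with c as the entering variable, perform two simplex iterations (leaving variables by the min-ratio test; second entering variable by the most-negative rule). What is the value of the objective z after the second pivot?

242/3

Ratio test on column c — row 1: (56/3)/(2/3) = 28; row 2: (16/3)/(1/3) = 16; row 3: (52/3)/(7/3) = 52/7. Minimum is 52/7 at row 3 (u3 leaves); pivot element 7/3.
Pivot on row 3; the Z-row RHS becomes 112/3 − (-17/3)·(52/7) = 556/7.
Next entering variable (most negative Z-row entry -1/7): d.
Ratio test on column d — row 1: entry -4/7 ≤ 0; row 2: entry -2/7 ≤ 0; row 3: (52/7)/(6/7) = 26/3. Minimum is 26/3 at row 3 (c leaves); pivot element 6/7.
After the second pivot the Z-row RHS is 556/7 − (-1/7)·(26/3) = 242/3.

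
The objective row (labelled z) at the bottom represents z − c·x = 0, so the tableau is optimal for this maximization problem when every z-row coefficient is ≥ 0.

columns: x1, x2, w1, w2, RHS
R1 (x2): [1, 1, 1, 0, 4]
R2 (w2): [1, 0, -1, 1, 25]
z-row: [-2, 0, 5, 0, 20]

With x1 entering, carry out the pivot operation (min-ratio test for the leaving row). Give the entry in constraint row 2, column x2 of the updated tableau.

Ratio test on column x1 — row 1: 4/1 = 4; row 2: 25/1 = 25. Minimum is 4 at row 1 (x2 leaves); pivot element 1.
Divide row 1 by 1; eliminate column x1 from the other rows.
Row 2 update in column x2: 0 − 1·1 = -1.

-1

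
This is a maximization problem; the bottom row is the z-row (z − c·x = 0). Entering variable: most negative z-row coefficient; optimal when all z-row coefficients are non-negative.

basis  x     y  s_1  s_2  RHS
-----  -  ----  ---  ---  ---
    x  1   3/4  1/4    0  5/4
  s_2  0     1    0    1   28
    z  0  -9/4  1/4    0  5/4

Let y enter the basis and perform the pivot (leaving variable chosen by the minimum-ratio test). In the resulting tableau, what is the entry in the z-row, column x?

3

Ratio test on column y — row 1: (5/4)/(3/4) = 5/3; row 2: 28/1 = 28. Minimum is 5/3 at row 1 (x leaves); pivot element 3/4.
Divide row 1 by 3/4; eliminate column y from the other rows.
z-row update in column x: 0 − (-9/4)·(4/3) = 3.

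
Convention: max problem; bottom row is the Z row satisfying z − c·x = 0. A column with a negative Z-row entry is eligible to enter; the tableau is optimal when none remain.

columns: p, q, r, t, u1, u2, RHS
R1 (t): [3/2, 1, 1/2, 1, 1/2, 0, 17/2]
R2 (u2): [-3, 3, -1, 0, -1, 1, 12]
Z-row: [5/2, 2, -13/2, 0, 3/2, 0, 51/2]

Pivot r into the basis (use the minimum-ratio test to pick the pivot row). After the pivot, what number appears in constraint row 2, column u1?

Ratio test on column r — row 1: (17/2)/(1/2) = 17; row 2: entry -1 ≤ 0. Minimum is 17 at row 1 (t leaves); pivot element 1/2.
Divide row 1 by 1/2; eliminate column r from the other rows.
Row 2 update in column u1: -1 − (-1)·1 = 0.

0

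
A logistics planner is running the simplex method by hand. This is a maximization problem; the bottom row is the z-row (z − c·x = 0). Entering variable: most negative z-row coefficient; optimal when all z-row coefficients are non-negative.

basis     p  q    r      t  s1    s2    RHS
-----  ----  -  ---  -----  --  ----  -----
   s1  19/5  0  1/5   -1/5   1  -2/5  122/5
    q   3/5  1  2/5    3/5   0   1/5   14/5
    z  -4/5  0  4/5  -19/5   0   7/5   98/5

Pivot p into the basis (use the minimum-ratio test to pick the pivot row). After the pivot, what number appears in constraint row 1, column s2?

Ratio test on column p — row 1: (122/5)/(19/5) = 122/19; row 2: (14/5)/(3/5) = 14/3. Minimum is 14/3 at row 2 (q leaves); pivot element 3/5.
Divide row 2 by 3/5; eliminate column p from the other rows.
Row 1 update in column s2: -2/5 − (19/5)·(1/3) = -5/3.

-5/3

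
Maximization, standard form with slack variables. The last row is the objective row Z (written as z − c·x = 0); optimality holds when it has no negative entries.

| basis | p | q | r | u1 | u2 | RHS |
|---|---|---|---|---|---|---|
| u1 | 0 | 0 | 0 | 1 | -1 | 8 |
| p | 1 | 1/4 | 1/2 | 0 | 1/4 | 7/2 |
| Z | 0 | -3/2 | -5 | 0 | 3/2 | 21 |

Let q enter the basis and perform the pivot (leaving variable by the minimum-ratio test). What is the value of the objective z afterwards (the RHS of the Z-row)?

Ratio test on column q — row 1: entry 0 ≤ 0; row 2: (7/2)/(1/4) = 14. Minimum is 14 at row 2 (p leaves); pivot element 1/4.
Pivot on row 2; the Z-row RHS becomes 21 − (-3/2)·14 = 42.

42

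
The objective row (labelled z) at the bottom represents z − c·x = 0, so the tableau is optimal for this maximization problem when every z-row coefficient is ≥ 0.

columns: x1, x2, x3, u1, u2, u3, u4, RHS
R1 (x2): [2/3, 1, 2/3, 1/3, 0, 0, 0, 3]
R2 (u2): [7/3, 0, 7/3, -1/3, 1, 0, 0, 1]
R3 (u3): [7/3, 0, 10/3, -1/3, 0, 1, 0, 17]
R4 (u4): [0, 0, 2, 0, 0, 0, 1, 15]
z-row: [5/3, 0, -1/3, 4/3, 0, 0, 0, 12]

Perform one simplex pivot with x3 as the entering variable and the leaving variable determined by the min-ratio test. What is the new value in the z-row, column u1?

9/7

Ratio test on column x3 — row 1: 3/(2/3) = 9/2; row 2: 1/(7/3) = 3/7; row 3: 17/(10/3) = 51/10; row 4: 15/2 = 15/2. Minimum is 3/7 at row 2 (u2 leaves); pivot element 7/3.
Divide row 2 by 7/3; eliminate column x3 from the other rows.
z-row update in column u1: 4/3 − (-1/3)·(-1/7) = 9/7.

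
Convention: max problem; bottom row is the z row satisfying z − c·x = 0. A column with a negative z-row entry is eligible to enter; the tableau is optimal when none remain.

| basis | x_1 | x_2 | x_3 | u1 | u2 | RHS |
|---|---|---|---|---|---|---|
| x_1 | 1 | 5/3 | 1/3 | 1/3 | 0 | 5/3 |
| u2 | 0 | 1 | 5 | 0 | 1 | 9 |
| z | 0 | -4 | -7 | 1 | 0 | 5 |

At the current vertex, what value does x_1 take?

5/3

x_1 is basic (row 1); its value is the RHS of that row, 5/3.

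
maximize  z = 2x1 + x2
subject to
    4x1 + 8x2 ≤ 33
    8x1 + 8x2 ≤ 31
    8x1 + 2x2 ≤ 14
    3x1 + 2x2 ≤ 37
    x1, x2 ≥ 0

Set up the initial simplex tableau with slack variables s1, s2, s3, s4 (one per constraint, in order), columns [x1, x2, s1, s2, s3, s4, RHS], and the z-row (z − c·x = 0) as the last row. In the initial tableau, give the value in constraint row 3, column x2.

Constraint 3 has coefficient 2 on x2.

2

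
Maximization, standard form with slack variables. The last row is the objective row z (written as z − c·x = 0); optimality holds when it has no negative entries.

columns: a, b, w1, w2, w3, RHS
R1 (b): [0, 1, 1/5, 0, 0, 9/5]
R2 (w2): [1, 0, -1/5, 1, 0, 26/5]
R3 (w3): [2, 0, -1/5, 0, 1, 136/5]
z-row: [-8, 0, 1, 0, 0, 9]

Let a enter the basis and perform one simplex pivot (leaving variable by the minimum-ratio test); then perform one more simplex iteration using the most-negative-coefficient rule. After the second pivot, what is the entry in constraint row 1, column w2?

Ratio test on column a — row 1: entry 0 ≤ 0; row 2: (26/5)/1 = 26/5; row 3: (136/5)/2 = 68/5. Minimum is 26/5 at row 2 (w2 leaves); pivot element 1.
Divide row 2 by 1; eliminate column a from the other rows.
Second iteration: most negative z-row entry is -3/5 in column w1, so w1 enters.
Ratio test on column w1 — row 1: (9/5)/(1/5) = 9; row 2: entry -1/5 ≤ 0; row 3: (84/5)/(1/5) = 84. Minimum is 9 at row 1 (b leaves); pivot element 1/5.
Divide row 1 by 1/5; eliminate column w1 from the other rows.
After both pivots, the entry at constraint row 1, column w2 is 0.

0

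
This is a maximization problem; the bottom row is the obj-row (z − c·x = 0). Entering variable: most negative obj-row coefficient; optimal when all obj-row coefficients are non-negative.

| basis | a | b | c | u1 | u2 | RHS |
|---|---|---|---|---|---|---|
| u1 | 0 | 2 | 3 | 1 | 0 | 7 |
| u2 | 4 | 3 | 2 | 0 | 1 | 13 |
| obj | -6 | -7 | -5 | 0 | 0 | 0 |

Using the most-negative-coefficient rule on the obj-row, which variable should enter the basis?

Negative obj-row entries: a: -6, b: -7, c: -5.
The most negative is -7 in column b, so b enters.

b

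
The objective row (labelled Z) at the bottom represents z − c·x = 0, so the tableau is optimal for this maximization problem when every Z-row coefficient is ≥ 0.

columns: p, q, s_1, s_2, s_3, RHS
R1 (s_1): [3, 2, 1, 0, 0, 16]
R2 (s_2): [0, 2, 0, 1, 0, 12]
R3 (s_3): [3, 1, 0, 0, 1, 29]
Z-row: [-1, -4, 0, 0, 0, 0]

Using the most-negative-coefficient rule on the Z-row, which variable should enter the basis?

Negative Z-row entries: p: -1, q: -4.
The most negative is -4 in column q, so q enters.

q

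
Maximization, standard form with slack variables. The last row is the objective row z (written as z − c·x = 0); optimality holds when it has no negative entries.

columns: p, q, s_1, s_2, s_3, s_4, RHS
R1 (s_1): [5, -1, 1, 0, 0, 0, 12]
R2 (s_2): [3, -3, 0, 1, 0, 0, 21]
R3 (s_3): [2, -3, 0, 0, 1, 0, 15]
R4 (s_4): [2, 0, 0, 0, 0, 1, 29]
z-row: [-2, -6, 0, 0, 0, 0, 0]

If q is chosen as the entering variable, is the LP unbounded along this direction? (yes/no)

yes

Every constraint-row entry in column q is ≤ 0, so increasing q is unbounded.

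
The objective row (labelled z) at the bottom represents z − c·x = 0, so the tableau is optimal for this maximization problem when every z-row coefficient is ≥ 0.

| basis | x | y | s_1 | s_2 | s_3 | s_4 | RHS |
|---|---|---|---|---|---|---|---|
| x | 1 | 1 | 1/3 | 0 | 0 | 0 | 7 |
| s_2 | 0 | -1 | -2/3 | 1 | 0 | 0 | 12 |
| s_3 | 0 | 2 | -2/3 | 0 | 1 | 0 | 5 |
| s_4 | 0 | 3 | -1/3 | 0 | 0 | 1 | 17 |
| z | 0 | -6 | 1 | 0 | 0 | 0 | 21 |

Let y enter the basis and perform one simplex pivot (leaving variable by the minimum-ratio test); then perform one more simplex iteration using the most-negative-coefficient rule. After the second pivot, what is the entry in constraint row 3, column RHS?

Ratio test on column y — row 1: 7/1 = 7; row 2: entry -1 ≤ 0; row 3: 5/2 = 5/2; row 4: 17/3 = 17/3. Minimum is 5/2 at row 3 (s_3 leaves); pivot element 2.
Divide row 3 by 2; eliminate column y from the other rows.
Second iteration: most negative z-row entry is -1 in column s_1, so s_1 enters.
Ratio test on column s_1 — row 1: (9/2)/(2/3) = 27/4; row 2: entry -1 ≤ 0; row 3: entry -1/3 ≤ 0; row 4: (19/2)/(2/3) = 57/4. Minimum is 27/4 at row 1 (x leaves); pivot element 2/3.
Divide row 1 by 2/3; eliminate column s_1 from the other rows.
After both pivots, the entry at constraint row 3, column RHS is 19/4.

19/4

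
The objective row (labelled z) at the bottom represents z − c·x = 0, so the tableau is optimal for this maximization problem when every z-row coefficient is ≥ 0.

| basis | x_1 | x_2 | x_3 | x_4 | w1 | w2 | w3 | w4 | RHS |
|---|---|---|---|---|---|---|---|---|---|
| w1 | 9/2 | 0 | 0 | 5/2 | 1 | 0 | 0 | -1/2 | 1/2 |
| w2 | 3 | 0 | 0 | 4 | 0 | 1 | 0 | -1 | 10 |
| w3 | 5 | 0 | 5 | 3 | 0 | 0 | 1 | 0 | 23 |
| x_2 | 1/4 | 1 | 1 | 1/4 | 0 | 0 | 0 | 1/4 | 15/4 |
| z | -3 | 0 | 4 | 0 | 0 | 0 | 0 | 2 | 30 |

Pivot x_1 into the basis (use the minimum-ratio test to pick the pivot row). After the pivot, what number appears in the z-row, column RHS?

Ratio test on column x_1 — row 1: (1/2)/(9/2) = 1/9; row 2: 10/3 = 10/3; row 3: 23/5 = 23/5; row 4: (15/4)/(1/4) = 15. Minimum is 1/9 at row 1 (w1 leaves); pivot element 9/2.
Divide row 1 by 9/2; eliminate column x_1 from the other rows.
z-row update in column RHS: 30 − (-3)·(1/9) = 91/3.

91/3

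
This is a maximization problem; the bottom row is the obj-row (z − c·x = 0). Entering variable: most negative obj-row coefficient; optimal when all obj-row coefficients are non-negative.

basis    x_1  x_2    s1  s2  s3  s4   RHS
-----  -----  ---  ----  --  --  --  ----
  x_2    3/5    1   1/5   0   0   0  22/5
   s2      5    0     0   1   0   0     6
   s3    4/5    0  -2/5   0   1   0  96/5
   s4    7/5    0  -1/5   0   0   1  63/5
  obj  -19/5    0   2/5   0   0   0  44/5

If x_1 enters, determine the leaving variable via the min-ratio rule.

s2

Column x_1 entries and ratios — x_2: (22/5)/(3/5) = 22/3; s2: 6/5 = 6/5; s3: (96/5)/(4/5) = 24; s4: (63/5)/(7/5) = 9.
Smallest ratio is 6/5 in the row of s2, so s2 leaves.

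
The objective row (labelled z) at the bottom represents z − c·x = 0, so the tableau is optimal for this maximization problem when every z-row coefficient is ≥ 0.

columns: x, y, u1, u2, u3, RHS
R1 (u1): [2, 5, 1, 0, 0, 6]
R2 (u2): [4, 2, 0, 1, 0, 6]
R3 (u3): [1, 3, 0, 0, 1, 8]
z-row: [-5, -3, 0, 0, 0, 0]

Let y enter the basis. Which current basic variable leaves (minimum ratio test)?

Column y entries and ratios — u1: 6/5 = 6/5; u2: 6/2 = 3; u3: 8/3 = 8/3.
Smallest ratio is 6/5 in the row of u1, so u1 leaves.

u1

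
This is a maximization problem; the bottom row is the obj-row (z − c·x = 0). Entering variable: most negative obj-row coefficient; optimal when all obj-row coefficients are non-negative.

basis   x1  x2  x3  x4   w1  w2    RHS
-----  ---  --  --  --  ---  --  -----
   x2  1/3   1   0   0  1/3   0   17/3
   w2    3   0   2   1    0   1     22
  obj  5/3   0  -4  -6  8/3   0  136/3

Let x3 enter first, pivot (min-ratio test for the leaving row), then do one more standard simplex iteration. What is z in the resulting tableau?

Ratio test on column x3 — row 1: entry 0 ≤ 0; row 2: 22/2 = 11. Minimum is 11 at row 2 (w2 leaves); pivot element 2.
Pivot on row 2; the obj-row RHS becomes 136/3 − (-4)·11 = 268/3.
Next entering variable (most negative obj-row entry -4): x4.
Ratio test on column x4 — row 1: entry 0 ≤ 0; row 2: 11/(1/2) = 22. Minimum is 22 at row 2 (x3 leaves); pivot element 1/2.
After the second pivot the obj-row RHS is 268/3 − (-4)·22 = 532/3.

532/3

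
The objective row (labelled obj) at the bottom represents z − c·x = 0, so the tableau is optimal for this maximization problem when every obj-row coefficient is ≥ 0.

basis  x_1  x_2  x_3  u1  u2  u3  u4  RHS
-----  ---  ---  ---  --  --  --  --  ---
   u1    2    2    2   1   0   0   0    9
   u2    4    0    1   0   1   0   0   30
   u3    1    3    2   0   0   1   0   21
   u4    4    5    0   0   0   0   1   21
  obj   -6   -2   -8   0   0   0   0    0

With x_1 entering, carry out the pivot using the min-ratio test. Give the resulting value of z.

Ratio test on column x_1 — row 1: 9/2 = 9/2; row 2: 30/4 = 15/2; row 3: 21/1 = 21; row 4: 21/4 = 21/4. Minimum is 9/2 at row 1 (u1 leaves); pivot element 2.
Pivot on row 1; the obj-row RHS becomes 0 − (-6)·(9/2) = 27.

27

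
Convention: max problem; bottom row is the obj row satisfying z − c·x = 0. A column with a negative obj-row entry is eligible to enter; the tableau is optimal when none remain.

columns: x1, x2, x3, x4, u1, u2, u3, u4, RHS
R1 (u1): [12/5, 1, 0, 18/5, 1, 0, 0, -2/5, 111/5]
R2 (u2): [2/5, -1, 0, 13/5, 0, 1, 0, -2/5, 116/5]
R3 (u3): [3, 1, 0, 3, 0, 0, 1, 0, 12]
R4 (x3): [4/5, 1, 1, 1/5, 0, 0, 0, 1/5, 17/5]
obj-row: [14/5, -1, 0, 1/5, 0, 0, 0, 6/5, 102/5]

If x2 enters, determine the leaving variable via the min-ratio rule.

x3

Column x2 entries and ratios — u1: (111/5)/1 = 111/5; u2: -1 ≤ 0, skip; u3: 12/1 = 12; x3: (17/5)/1 = 17/5.
Smallest ratio is 17/5 in the row of x3, so x3 leaves.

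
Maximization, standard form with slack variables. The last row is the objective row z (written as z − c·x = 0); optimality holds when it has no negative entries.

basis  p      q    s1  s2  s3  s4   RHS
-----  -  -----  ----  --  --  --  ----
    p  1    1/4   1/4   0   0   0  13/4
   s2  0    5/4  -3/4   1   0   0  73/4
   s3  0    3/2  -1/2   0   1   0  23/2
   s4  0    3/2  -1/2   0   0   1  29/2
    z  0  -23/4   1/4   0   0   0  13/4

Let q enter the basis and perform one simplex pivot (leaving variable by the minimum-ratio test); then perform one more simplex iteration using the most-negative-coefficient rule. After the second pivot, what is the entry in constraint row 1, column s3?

Ratio test on column q — row 1: (13/4)/(1/4) = 13; row 2: (73/4)/(5/4) = 73/5; row 3: (23/2)/(3/2) = 23/3; row 4: (29/2)/(3/2) = 29/3. Minimum is 23/3 at row 3 (s3 leaves); pivot element 3/2.
Divide row 3 by 3/2; eliminate column q from the other rows.
Second iteration: most negative z-row entry is -5/3 in column s1, so s1 enters.
Ratio test on column s1 — row 1: (4/3)/(1/3) = 4; row 2: entry -1/3 ≤ 0; row 3: entry -1/3 ≤ 0; row 4: entry 0 ≤ 0. Minimum is 4 at row 1 (p leaves); pivot element 1/3.
Divide row 1 by 1/3; eliminate column s1 from the other rows.
After both pivots, the entry at constraint row 1, column s3 is -1/2.

-1/2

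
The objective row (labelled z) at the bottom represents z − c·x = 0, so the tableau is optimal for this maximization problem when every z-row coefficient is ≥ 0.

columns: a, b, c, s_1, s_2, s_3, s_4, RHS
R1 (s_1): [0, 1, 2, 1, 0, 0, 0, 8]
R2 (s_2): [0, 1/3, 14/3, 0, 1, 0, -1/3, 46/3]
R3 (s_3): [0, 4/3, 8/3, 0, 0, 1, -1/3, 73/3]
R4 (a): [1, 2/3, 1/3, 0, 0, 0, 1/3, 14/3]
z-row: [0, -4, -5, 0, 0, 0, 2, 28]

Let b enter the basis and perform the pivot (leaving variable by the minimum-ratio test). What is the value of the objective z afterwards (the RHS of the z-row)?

56

Ratio test on column b — row 1: 8/1 = 8; row 2: (46/3)/(1/3) = 46; row 3: (73/3)/(4/3) = 73/4; row 4: (14/3)/(2/3) = 7. Minimum is 7 at row 4 (a leaves); pivot element 2/3.
Pivot on row 4; the z-row RHS becomes 28 − (-4)·7 = 56.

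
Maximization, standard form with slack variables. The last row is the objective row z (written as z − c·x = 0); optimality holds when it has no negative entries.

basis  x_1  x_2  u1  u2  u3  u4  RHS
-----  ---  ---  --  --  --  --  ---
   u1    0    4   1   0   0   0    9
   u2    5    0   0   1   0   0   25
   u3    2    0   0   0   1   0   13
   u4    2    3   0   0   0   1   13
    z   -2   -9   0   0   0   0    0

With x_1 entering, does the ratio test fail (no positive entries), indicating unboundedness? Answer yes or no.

no

Column x_1 has positive entries in row(s) 2, 3, 4, so the ratio test bounds it — not unbounded.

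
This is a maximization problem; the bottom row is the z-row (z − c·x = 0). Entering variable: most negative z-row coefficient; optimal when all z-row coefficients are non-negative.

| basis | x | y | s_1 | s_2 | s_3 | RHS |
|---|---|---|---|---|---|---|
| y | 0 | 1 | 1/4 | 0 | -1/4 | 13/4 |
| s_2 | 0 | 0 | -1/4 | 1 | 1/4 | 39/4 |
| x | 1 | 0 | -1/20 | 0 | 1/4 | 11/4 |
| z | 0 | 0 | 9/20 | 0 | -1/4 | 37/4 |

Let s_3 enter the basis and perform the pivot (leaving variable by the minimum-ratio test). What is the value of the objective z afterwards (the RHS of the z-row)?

12

Ratio test on column s_3 — row 1: entry -1/4 ≤ 0; row 2: (39/4)/(1/4) = 39; row 3: (11/4)/(1/4) = 11. Minimum is 11 at row 3 (x leaves); pivot element 1/4.
Pivot on row 3; the z-row RHS becomes 37/4 − (-1/4)·11 = 12.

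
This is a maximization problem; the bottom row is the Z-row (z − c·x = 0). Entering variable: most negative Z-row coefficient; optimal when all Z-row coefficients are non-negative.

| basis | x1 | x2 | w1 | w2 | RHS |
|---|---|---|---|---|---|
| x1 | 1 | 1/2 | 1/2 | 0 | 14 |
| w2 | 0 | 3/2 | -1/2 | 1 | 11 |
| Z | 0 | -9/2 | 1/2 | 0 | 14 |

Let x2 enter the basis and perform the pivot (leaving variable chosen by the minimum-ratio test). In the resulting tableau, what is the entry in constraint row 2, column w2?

Ratio test on column x2 — row 1: 14/(1/2) = 28; row 2: 11/(3/2) = 22/3. Minimum is 22/3 at row 2 (w2 leaves); pivot element 3/2.
Divide row 2 by 3/2; eliminate column x2 from the other rows.
In the new row 2, the w2 entry is the old entry divided by the pivot: 1/(3/2) = 2/3.

2/3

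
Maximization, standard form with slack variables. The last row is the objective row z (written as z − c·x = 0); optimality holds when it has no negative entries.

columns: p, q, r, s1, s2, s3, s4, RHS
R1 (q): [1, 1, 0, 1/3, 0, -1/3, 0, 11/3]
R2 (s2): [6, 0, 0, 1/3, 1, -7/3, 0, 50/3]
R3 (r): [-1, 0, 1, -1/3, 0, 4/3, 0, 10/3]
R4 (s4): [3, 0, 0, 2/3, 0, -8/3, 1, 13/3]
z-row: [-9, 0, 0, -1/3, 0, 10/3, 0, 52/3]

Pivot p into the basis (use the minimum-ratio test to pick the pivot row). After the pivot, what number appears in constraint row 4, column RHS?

Ratio test on column p — row 1: (11/3)/1 = 11/3; row 2: (50/3)/6 = 25/9; row 3: entry -1 ≤ 0; row 4: (13/3)/3 = 13/9. Minimum is 13/9 at row 4 (s4 leaves); pivot element 3.
Divide row 4 by 3; eliminate column p from the other rows.
In the new row 4, the RHS entry is the old entry divided by the pivot: (13/3)/3 = 13/9.

13/9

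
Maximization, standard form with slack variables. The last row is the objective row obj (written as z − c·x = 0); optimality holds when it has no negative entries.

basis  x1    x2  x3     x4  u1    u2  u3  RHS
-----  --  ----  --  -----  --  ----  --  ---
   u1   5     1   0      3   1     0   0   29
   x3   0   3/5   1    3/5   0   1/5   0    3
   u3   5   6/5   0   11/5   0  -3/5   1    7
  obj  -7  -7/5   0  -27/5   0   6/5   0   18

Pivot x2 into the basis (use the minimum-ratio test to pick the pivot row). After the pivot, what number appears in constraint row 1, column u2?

-1/3

Ratio test on column x2 — row 1: 29/1 = 29; row 2: 3/(3/5) = 5; row 3: 7/(6/5) = 35/6. Minimum is 5 at row 2 (x3 leaves); pivot element 3/5.
Divide row 2 by 3/5; eliminate column x2 from the other rows.
Row 1 update in column u2: 0 − 1·(1/3) = -1/3.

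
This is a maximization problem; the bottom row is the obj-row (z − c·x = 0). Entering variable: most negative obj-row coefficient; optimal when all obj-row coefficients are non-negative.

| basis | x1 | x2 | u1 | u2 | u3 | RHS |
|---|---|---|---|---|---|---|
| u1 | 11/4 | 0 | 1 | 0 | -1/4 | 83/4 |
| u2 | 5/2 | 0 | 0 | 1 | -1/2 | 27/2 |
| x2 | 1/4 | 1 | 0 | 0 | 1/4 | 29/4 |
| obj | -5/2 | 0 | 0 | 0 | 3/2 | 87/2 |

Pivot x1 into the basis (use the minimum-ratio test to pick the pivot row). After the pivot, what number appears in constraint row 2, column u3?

-1/5

Ratio test on column x1 — row 1: (83/4)/(11/4) = 83/11; row 2: (27/2)/(5/2) = 27/5; row 3: (29/4)/(1/4) = 29. Minimum is 27/5 at row 2 (u2 leaves); pivot element 5/2.
Divide row 2 by 5/2; eliminate column x1 from the other rows.
In the new row 2, the u3 entry is the old entry divided by the pivot: (-1/2)/(5/2) = -1/5.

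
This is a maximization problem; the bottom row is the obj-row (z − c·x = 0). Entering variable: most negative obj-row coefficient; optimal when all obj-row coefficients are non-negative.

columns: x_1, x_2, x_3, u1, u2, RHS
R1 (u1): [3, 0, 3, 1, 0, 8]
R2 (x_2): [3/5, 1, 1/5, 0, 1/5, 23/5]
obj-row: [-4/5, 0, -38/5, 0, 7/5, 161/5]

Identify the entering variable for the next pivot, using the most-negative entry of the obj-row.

Negative obj-row entries: x_1: -4/5, x_3: -38/5.
The most negative is -38/5 in column x_3, so x_3 enters.

x_3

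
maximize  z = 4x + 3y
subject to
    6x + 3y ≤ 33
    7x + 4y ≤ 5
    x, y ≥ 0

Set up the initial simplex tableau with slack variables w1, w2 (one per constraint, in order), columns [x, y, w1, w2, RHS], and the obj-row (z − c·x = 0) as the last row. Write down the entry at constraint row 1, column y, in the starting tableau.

Constraint 1 has coefficient 3 on y.

3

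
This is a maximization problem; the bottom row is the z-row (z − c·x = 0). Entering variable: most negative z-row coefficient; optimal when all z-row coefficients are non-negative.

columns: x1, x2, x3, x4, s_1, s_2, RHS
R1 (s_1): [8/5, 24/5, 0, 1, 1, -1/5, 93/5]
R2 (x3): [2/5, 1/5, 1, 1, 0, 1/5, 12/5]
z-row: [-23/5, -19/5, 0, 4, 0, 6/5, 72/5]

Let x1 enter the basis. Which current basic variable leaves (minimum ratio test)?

Column x1 entries and ratios — s_1: (93/5)/(8/5) = 93/8; x3: (12/5)/(2/5) = 6.
Smallest ratio is 6 in the row of x3, so x3 leaves.

x3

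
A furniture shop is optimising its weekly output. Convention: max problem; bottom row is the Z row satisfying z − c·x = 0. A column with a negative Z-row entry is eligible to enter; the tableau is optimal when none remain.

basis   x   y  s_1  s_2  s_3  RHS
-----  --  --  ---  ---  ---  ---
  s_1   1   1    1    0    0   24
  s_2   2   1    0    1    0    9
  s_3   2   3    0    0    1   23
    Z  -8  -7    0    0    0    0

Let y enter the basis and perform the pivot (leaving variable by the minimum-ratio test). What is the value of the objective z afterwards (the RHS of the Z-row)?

Ratio test on column y — row 1: 24/1 = 24; row 2: 9/1 = 9; row 3: 23/3 = 23/3. Minimum is 23/3 at row 3 (s_3 leaves); pivot element 3.
Pivot on row 3; the Z-row RHS becomes 0 − (-7)·(23/3) = 161/3.

161/3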